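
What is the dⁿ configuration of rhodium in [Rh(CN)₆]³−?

d⁶

Summing ligand charges against the −3 overall charge gives an oxidation state of +3 for rhodium.
Rh sits in group 9, so the d-electron count is 9 − 3 = 6.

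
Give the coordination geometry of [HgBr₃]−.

trigonal planar

Ligand charges: each bromide is −1. With an overall charge of −1 the mercury centre must be in the +2 oxidation state.
Hg sits in group 12, so the d-electron count is 12 − 2 = 10.
Coordination number: 3.
Three ligands around a d¹⁰ centre minimise repulsion in a trigonal-planar arrangement.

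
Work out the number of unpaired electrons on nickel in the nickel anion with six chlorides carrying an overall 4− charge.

Each chloride is −1; balancing the −4 overall charge requires Ni(II).
Ni sits in group 10, so the d-electron count is 10 − 2 = 8.
In an octahedral field the d⁸ configuration is t₂g⁶e_g² (only one arrangement possible), giving 2 unpaired electrons.

2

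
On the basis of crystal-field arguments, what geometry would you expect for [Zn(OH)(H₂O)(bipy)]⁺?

tetrahedral

Summing ligand charges against the +1 overall charge gives an oxidation state of +2 for zinc.
Zn sits in group 12, so the d-electron count is 12 − 2 = 10.
Counting donor atoms: 1×hydroxide (monodentate) → 1 donor; 1×water (monodentate) → 1 donor; 1×2,2′-bipyridine (bidentate) → 2 donors. Coordination number = 4.
A d¹⁰ ion has no crystal-field stabilisation preference between square planar and tetrahedral, so four ligands adopt the sterically favoured tetrahedral geometry.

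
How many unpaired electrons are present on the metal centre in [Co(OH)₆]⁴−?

3 unpaired electrons

Each hydroxide is −1; balancing the −4 overall charge requires Co(II).
Co sits in group 9, so the d-electron count is 9 − 2 = 7.
The spin state decides the count: Hydroxide is a weak-field ligand for a first-row metal, so the complex is high-spin.
An octahedral high-spin d⁷ ion is t₂g⁵e_g², giving 3 unpaired electrons.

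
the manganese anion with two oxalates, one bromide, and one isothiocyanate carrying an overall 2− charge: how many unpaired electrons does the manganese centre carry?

Summing ligand charges against the −2 overall charge gives an oxidation state of +4 for manganese.
Mn sits in group 7, so the d-electron count is 7 − 4 = 3.
Counting donor atoms: 2×oxalate (bidentate) → 4 donors; 1×bromide (monodentate) → 1 donor; 1×isothiocyanate (monodentate) → 1 donor. Coordination number = 6.
In an octahedral field the d³ configuration is t₂g³e_g⁰ (only one arrangement possible), giving 3 unpaired electrons.

3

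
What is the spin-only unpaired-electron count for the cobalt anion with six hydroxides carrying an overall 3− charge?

Ligand charges: each hydroxide is −1. With an overall charge of −3 the cobalt centre must be in the +3 oxidation state.
Cobalt is a group-9 element; Co(III) is therefore d⁶.
The spin state decides the count: Co(III) has an exceptionally large octahedral splitting and is low-spin with essentially every ligand except fluoride.
An octahedral low-spin d⁶ ion is t₂g⁶e_g⁰, giving 0 unpaired electrons.

0 unpaired electrons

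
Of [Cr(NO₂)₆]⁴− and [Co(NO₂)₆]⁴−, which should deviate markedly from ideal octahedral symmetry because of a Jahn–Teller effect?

[Co(NO₂)₆]⁴−

[Cr(NO₂)₆]⁴−: Ligand charges: each nitro (N-bound nitrite) is −1. With an overall charge of −4 the chromium centre must be in the +2 oxidation state. Cr sits in group 6, so the d-electron count is 6 − 2 = 4. Nitro (N-bound nitrite) is a strong-field ligand (high in the spectrochemical series) for a first-row metal, so the complex is low-spin. The d⁴ configuration leaves the e_g set evenly filled (or empty) — no strong Jahn–Teller driving force.
[Co(NO₂)₆]⁴−: Ligand charges: each nitro (N-bound nitrite) is −1. With an overall charge of −4 the cobalt centre must be in the +2 oxidation state. Co sits in group 9, so the d-electron count is 9 − 2 = 7. Nitro (N-bound nitrite) is a strong-field ligand (high in the spectrochemical series) for a first-row metal, so the complex is low-spin. The t₂g⁶e_g¹ (low-spin) configuration has an unevenly filled e_g set; the Jahn–Teller theorem predicts a tetragonal distortion (typically axial elongation) to lift the degeneracy.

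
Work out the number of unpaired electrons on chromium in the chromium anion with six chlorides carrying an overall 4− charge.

Each chloride is −1; balancing the −4 overall charge requires Cr(II).
Cr sits in group 6, so the d-electron count is 6 − 2 = 4.
The spin state decides the count: Chloride is a weak-field ligand for a first-row metal, so the complex is high-spin.
An octahedral high-spin d⁴ ion is t₂g³e_g¹, giving 4 unpaired electrons.

4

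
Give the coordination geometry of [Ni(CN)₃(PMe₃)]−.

square planar

Summing ligand charges against the −1 overall charge gives an oxidation state of +2 for nickel.
Nickel is a group-10 element; Ni(II) is therefore d⁸.
Coordination number: 4.
Cyanide and trimethylphosphine are strong-field ligands (high in the spectrochemical series).
A 3d d⁸ ion with strong-field ligands gains enough CFSE to favour square planar over tetrahedral.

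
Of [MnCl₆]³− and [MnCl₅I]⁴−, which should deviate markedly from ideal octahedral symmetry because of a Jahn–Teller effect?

[MnCl₆]³−: Ligand charges: each chloride is −1. With an overall charge of −3 the manganese centre must be in the +3 oxidation state. Group 7 minus oxidation state 3 gives a d⁴ configuration. Chloride is a weak-field ligand for a first-row metal, so the complex is high-spin. The t₂g³e_g¹ (high-spin) configuration has an unevenly filled e_g set; the Jahn–Teller theorem predicts a tetragonal distortion (typically axial elongation) to lift the degeneracy.
[MnCl₅I]⁴−: Ligand charges: each chloride is −1; each iodide is −1. With an overall charge of −4 the manganese centre must be in the +2 oxidation state. Manganese is a group-7 element; Mn(II) is therefore d⁵. Chloride and iodide are weak-field ligands for a first-row metal, so the complex is high-spin. The d⁵ configuration leaves the e_g set evenly filled (or empty) — no strong Jahn–Teller driving force.

[MnCl₆]³−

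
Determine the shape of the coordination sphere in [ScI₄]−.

Each iodide is −1; balancing the −1 overall charge requires Sc(III).
Sc sits in group 3, so the d-electron count is 3 − 3 = 0.
Coordination number: 4.
A d⁰ ion has no crystal-field stabilisation preference between square planar and tetrahedral, so four ligands adopt the sterically favoured tetrahedral geometry.

tetrahedral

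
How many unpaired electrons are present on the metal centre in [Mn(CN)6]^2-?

3

Each cyanide is −1; balancing the −2 overall charge requires Mn(IV).
Manganese is a group-7 element; Mn(IV) is therefore d³.
In an octahedral field the d³ configuration is t₂g³e_g⁰ (only one arrangement possible), giving 3 unpaired electrons.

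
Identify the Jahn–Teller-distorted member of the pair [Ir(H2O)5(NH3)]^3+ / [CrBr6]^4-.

[CrBr6]^4-

[Ir(H2O)5(NH3)]^3+: Water is neutral; ammonia is neutral; balancing the +3 overall charge requires Ir(III). Ir sits in group 9, so the d-electron count is 9 − 3 = 6. A 5d ion has a large Δₒ and is invariably low-spin. The d⁶ configuration leaves the e_g set evenly filled (or empty) — no strong Jahn–Teller driving force.
[CrBr6]^4-: Ligand charges: each bromide is −1. With an overall charge of −4 the chromium centre must be in the +2 oxidation state. Group 6 minus oxidation state 2 gives a d⁴ configuration. Bromide is a weak-field ligand for a first-row metal, so the complex is high-spin. The t₂g³e_g¹ (high-spin) configuration has an unevenly filled e_g set; the Jahn–Teller theorem predicts a tetragonal distortion (typically axial elongation) to lift the degeneracy.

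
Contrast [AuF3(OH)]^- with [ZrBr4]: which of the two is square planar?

[AuF3(OH)]^-

For [AuF3(OH)]^-: Each fluoride is −1; each hydroxide is −1; balancing the −1 overall charge requires Au(III). Au sits in group 11, so the d-electron count is 11 − 3 = 8. A 5d d⁸ ion has a large crystal-field splitting; square planar leaves the high-energy d_{x²−y²} orbital empty and maximises CFSE. → square planar.
For [ZrBr4]: Ligand charges: each bromide is −1. With an overall charge of 0 the zirconium centre must be in the +4 oxidation state. Zirconium is a group-4 element; Zr(IV) is therefore d⁰. A d⁰ ion has no crystal-field stabilisation preference between square planar and tetrahedral, so four ligands adopt the sterically favoured tetrahedral geometry. → tetrahedral.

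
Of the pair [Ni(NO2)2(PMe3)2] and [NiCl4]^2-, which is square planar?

For [Ni(NO2)2(PMe3)2]: Each nitro (N-bound nitrite) is −1; trimethylphosphine is neutral; balancing the 0 overall charge requires Ni(II). Group 10 minus oxidation state 2 gives a d⁸ configuration. Nitro (N-bound nitrite) and trimethylphosphine are strong-field ligands (high in the spectrochemical series). A 3d d⁸ ion with strong-field ligands gains enough CFSE to favour square planar over tetrahedral. → square planar.
For [NiCl4]^2-: Summing ligand charges against the −2 overall charge gives an oxidation state of +2 for nickel. Nickel is a group-10 element; Ni(II) is therefore d⁸. Chloride is a weak-field ligand. With weak-field ligands the CFSE gain from square planar is small, so a 3d d⁸ ion takes the sterically preferred tetrahedral geometry. → tetrahedral.

[Ni(NO2)2(PMe3)2]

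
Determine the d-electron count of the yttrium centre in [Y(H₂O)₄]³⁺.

d⁰

Summing ligand charges against the +3 overall charge gives an oxidation state of +3 for yttrium.
Y sits in group 3, so the d-electron count is 3 − 3 = 0.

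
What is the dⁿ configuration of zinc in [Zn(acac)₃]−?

d¹⁰

Each acetylacetonate is −1; balancing the −1 overall charge requires Zn(II).
Zn sits in group 12, so the d-electron count is 12 − 2 = 10.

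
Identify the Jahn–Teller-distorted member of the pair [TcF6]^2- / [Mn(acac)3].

[Mn(acac)3]

[TcF6]^2-: Each fluoride is −1; balancing the −2 overall charge requires Tc(IV). Technetium is a group-7 element; Tc(IV) is therefore d³. The d³ configuration leaves the e_g set evenly filled (or empty) — no strong Jahn–Teller driving force.
[Mn(acac)3]: Ligand charges: each acetylacetonate is −1. With an overall charge of 0 the manganese centre must be in the +3 oxidation state. Group 7 minus oxidation state 3 gives a d⁴ configuration. Acetylacetonate is a weak-field ligand for a first-row metal, so the complex is high-spin. The t₂g³e_g¹ (high-spin) configuration has an unevenly filled e_g set; the Jahn–Teller theorem predicts a tetragonal distortion (typically axial elongation) to lift the degeneracy.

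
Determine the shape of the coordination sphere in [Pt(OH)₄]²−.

square planar

Summing ligand charges against the −2 overall charge gives an oxidation state of +2 for platinum.
Group 10 minus oxidation state 2 gives a d⁸ configuration.
With 4 monodentate ligands the coordination number is 4.
A 5d d⁸ ion has a large crystal-field splitting; square planar leaves the high-energy d_{x²−y²} orbital empty and maximises CFSE.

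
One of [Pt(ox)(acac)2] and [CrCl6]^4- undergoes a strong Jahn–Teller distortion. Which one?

[Pt(ox)(acac)2]: Ligand charges: each oxalate is −2; each acetylacetonate is −1. With an overall charge of 0 the platinum centre must be in the +4 oxidation state. Pt sits in group 10, so the d-electron count is 10 − 4 = 6. A 5d ion has a large Δₒ and is invariably low-spin. The d⁶ configuration leaves the e_g set evenly filled (or empty) — no strong Jahn–Teller driving force.
[CrCl6]^4-: Ligand charges: each chloride is −1. With an overall charge of −4 the chromium centre must be in the +2 oxidation state. Cr sits in group 6, so the d-electron count is 6 − 2 = 4. Chloride is a weak-field ligand for a first-row metal, so the complex is high-spin. The t₂g³e_g¹ (high-spin) configuration has an unevenly filled e_g set; the Jahn–Teller theorem predicts a tetragonal distortion (typically axial elongation) to lift the degeneracy.

[CrCl6]^4-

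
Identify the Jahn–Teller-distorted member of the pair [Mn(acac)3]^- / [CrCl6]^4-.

[Mn(acac)3]^-: Each acetylacetonate is −1; balancing the −1 overall charge requires Mn(II). Mn sits in group 7, so the d-electron count is 7 − 2 = 5. Acetylacetonate is a weak-field ligand for a first-row metal, so the complex is high-spin. The d⁵ configuration leaves the e_g set evenly filled (or empty) — no strong Jahn–Teller driving force.
[CrCl6]^4-: Each chloride is −1; balancing the −4 overall charge requires Cr(II). Cr sits in group 6, so the d-electron count is 6 − 2 = 4. Chloride is a weak-field ligand for a first-row metal, so the complex is high-spin. The t₂g³e_g¹ (high-spin) configuration has an unevenly filled e_g set; the Jahn–Teller theorem predicts a tetragonal distortion (typically axial elongation) to lift the degeneracy.

[CrCl6]^4-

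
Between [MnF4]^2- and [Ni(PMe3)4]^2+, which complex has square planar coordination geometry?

[Ni(PMe3)4]^2+

For [MnF4]^2-: Summing ligand charges against the −2 overall charge gives an oxidation state of +2 for manganese. Manganese is a group-7 element; Mn(II) is therefore d⁵. A high-spin d⁵ ion has zero CFSE in either geometry, so four ligands adopt the sterically favoured tetrahedral geometry. → tetrahedral.
For [Ni(PMe3)4]^2+: Trimethylphosphine is neutral; balancing the +2 overall charge requires Ni(II). Group 10 minus oxidation state 2 gives a d⁸ configuration. Trimethylphosphine is a strong-field ligand (high in the spectrochemical series). A 3d d⁸ ion with strong-field ligands gains enough CFSE to favour square planar over tetrahedral. → square planar.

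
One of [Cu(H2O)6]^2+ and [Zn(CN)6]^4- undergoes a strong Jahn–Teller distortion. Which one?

[Cu(H2O)6]^2+: Summing ligand charges against the +2 overall charge gives an oxidation state of +2 for copper. Cu sits in group 11, so the d-electron count is 11 − 2 = 9. The t₂g⁶e_g³ configuration has an unevenly filled e_g set; the Jahn–Teller theorem predicts a tetragonal distortion (typically axial elongation) to lift the degeneracy.
[Zn(CN)6]^4-: Each cyanide is −1; balancing the −4 overall charge requires Zn(II). Zn sits in group 12, so the d-electron count is 12 − 2 = 10. The d¹⁰ configuration leaves the e_g set evenly filled (or empty) — no strong Jahn–Teller driving force.

[Cu(H2O)6]^2+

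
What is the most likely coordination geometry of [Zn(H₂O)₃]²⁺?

Ligand charges: water is neutral. With an overall charge of +2 the zinc centre must be in the +2 oxidation state.
Zn sits in group 12, so the d-electron count is 12 − 2 = 10.
Coordination number: 3.
Three ligands around a d¹⁰ centre minimise repulsion in a trigonal-planar arrangement.

trigonal planar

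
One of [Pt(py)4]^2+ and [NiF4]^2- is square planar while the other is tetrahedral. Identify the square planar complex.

[Pt(py)4]^2+

For [Pt(py)4]^2+: Pyridine is neutral; balancing the +2 overall charge requires Pt(II). Group 10 minus oxidation state 2 gives a d⁸ configuration. A 5d d⁸ ion has a large crystal-field splitting; square planar leaves the high-energy d_{x²−y²} orbital empty and maximises CFSE. → square planar.
For [NiF4]^2-: Each fluoride is −1; balancing the −2 overall charge requires Ni(II). Ni sits in group 10, so the d-electron count is 10 − 2 = 8. Fluoride is a weak-field ligand. With weak-field ligands the CFSE gain from square planar is small, so a 3d d⁸ ion takes the sterically preferred tetrahedral geometry. → tetrahedral.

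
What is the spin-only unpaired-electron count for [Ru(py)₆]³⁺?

1 unpaired electron

Ligand charges: pyridine is neutral. With an overall charge of +3 the ruthenium centre must be in the +3 oxidation state.
Ru sits in group 8, so the d-electron count is 8 − 3 = 5.
The spin state decides the count: a 4d ion has a large Δₒ and is invariably low-spin.
An octahedral low-spin d⁵ ion is t₂g⁵e_g⁰, giving 1 unpaired electron.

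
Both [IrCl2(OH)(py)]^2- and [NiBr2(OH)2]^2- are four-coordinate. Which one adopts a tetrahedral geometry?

[NiBr2(OH)2]^2-

For [IrCl2(OH)(py)]^2-: Summing ligand charges against the −2 overall charge gives an oxidation state of +1 for iridium. Group 9 minus oxidation state 1 gives a d⁸ configuration. A 5d d⁸ ion has a large crystal-field splitting; square planar leaves the high-energy d_{x²−y²} orbital empty and maximises CFSE. → square planar.
For [NiBr2(OH)2]^2-: Summing ligand charges against the −2 overall charge gives an oxidation state of +2 for nickel. Ni sits in group 10, so the d-electron count is 10 − 2 = 8. Bromide and hydroxide are weak-field ligands. With weak-field ligands the CFSE gain from square planar is small, so a 3d d⁸ ion takes the sterically preferred tetrahedral geometry. → tetrahedral.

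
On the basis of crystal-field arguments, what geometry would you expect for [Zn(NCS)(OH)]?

Ligand charges: each isothiocyanate is −1; each hydroxide is −1. With an overall charge of 0 the zinc centre must be in the +2 oxidation state.
Group 12 minus oxidation state 2 gives a d¹⁰ configuration.
Coordination number: 2.
A d¹⁰ ion with only two ligands adopts a linear arrangement (sp hybridisation; no CFSE preference).

linear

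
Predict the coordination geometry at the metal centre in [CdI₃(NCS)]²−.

tetrahedral

Ligand charges: each iodide is −1; each isothiocyanate is −1. With an overall charge of −2 the cadmium centre must be in the +2 oxidation state.
Group 12 minus oxidation state 2 gives a d¹⁰ configuration.
Coordination number: 4.
A d¹⁰ ion has no crystal-field stabilisation preference between square planar and tetrahedral, so four ligands adopt the sterically favoured tetrahedral geometry.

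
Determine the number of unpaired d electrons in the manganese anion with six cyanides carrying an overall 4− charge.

Ligand charges: each cyanide is −1. With an overall charge of −4 the manganese centre must be in the +2 oxidation state.
Manganese is a group-7 element; Mn(II) is therefore d⁵.
The spin state decides the count: Cyanide is a strong-field ligand (high in the spectrochemical series) for a first-row metal, so the complex is low-spin.
An octahedral low-spin d⁵ ion is t₂g⁵e_g⁰, giving 1 unpaired electron.

1 unpaired electron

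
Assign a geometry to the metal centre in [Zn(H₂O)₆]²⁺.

octahedral

Water is neutral; balancing the +2 overall charge requires Zn(II).
Group 12 minus oxidation state 2 gives a d¹⁰ configuration.
Coordination number: 6.
Six donors around a single metal centre give an octahedral coordination sphere.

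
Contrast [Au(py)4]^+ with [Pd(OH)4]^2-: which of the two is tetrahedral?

[Au(py)4]^+

For [Au(py)4]^+: Pyridine is neutral; balancing the +1 overall charge requires Au(I). Group 11 minus oxidation state 1 gives a d¹⁰ configuration. A d¹⁰ ion has no crystal-field stabilisation preference between square planar and tetrahedral, so four ligands adopt the sterically favoured tetrahedral geometry. → tetrahedral.
For [Pd(OH)4]^2-: Ligand charges: each hydroxide is −1. With an overall charge of −2 the palladium centre must be in the +2 oxidation state. Group 10 minus oxidation state 2 gives a d⁸ configuration. A 4d d⁸ ion has a large crystal-field splitting; square planar leaves the high-energy d_{x²−y²} orbital empty and maximises CFSE. → square planar.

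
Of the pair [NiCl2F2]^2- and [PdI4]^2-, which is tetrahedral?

For [NiCl2F2]^2-: Each chloride is −1; each fluoride is −1; balancing the −2 overall charge requires Ni(II). Group 10 minus oxidation state 2 gives a d⁸ configuration. Chloride and fluoride are weak-field ligands. With weak-field ligands the CFSE gain from square planar is small, so a 3d d⁸ ion takes the sterically preferred tetrahedral geometry. → tetrahedral.
For [PdI4]^2-: Summing ligand charges against the −2 overall charge gives an oxidation state of +2 for palladium. Pd sits in group 10, so the d-electron count is 10 − 2 = 8. A 4d d⁸ ion has a large crystal-field splitting; square planar leaves the high-energy d_{x²−y²} orbital empty and maximises CFSE. → square planar.

[NiCl2F2]^2-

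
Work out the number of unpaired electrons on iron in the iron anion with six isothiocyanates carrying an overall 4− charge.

Summing ligand charges against the −4 overall charge gives an oxidation state of +2 for iron.
Iron is a group-8 element; Fe(II) is therefore d⁶.
The spin state decides the count: Isothiocyanate is a weak-field ligand for a first-row metal, so the complex is high-spin.
An octahedral high-spin d⁶ ion is t₂g⁴e_g², giving 4 unpaired electrons.

4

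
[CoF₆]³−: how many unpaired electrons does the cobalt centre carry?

4

Summing ligand charges against the −3 overall charge gives an oxidation state of +3 for cobalt.
Cobalt is a group-9 element; Co(III) is therefore d⁶.
The spin state decides the count: fluoride is the one ligand weak enough to leave Co(III) high-spin — [CoF₆]³⁻ is the classic exception.
An octahedral high-spin d⁶ ion is t₂g⁴e_g², giving 4 unpaired electrons.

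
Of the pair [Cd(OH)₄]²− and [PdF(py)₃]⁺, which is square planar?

[PdF(py)₃]⁺

For [Cd(OH)₄]²−: Each hydroxide is −1; balancing the −2 overall charge requires Cd(II). Group 12 minus oxidation state 2 gives a d¹⁰ configuration. A d¹⁰ ion has no crystal-field stabilisation preference between square planar and tetrahedral, so four ligands adopt the sterically favoured tetrahedral geometry. → tetrahedral.
For [PdF(py)₃]⁺: Ligand charges: each fluoride is −1; pyridine is neutral. With an overall charge of +1 the palladium centre must be in the +2 oxidation state. Palladium is a group-10 element; Pd(II) is therefore d⁸. A 4d d⁸ ion has a large crystal-field splitting; square planar leaves the high-energy d_{x²−y²} orbital empty and maximises CFSE. → square planar.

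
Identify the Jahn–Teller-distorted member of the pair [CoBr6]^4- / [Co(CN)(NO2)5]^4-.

[CoBr6]^4-: Each bromide is −1; balancing the −4 overall charge requires Co(II). Co sits in group 9, so the d-electron count is 9 − 2 = 7. Bromide is a weak-field ligand for a first-row metal, so the complex is high-spin. The d⁷ configuration leaves the e_g set evenly filled (or empty) — no strong Jahn–Teller driving force.
[Co(CN)(NO2)5]^4-: Ligand charges: each cyanide is −1; each nitro (N-bound nitrite) is −1. With an overall charge of −4 the cobalt centre must be in the +2 oxidation state. Cobalt is a group-9 element; Co(II) is therefore d⁷. Cyanide and nitro (N-bound nitrite) are strong-field ligands (high in the spectrochemical series) for a first-row metal, so the complex is low-spin. The t₂g⁶e_g¹ (low-spin) configuration has an unevenly filled e_g set; the Jahn–Teller theorem predicts a tetragonal distortion (typically axial elongation) to lift the degeneracy.

[Co(CN)(NO2)5]^4-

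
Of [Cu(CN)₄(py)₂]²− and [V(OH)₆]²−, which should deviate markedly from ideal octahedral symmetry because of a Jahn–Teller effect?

[Cu(CN)₄(py)₂]²−

[Cu(CN)₄(py)₂]²−: Each cyanide is −1; pyridine is neutral; balancing the −2 overall charge requires Cu(II). Copper is a group-11 element; Cu(II) is therefore d⁹. The t₂g⁶e_g³ configuration has an unevenly filled e_g set; the Jahn–Teller theorem predicts a tetragonal distortion (typically axial elongation) to lift the degeneracy.
[V(OH)₆]²−: Summing ligand charges against the −2 overall charge gives an oxidation state of +4 for vanadium. Vanadium is a group-5 element; V(IV) is therefore d¹. The d¹ configuration leaves the e_g set evenly filled (or empty) — no strong Jahn–Teller driving force.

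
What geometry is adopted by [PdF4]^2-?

Summing ligand charges against the −2 overall charge gives an oxidation state of +2 for palladium.
Pd sits in group 10, so the d-electron count is 10 − 2 = 8.
Coordination number: 4.
A 4d d⁸ ion has a large crystal-field splitting; square planar leaves the high-energy d_{x²−y²} orbital empty and maximises CFSE.

square planar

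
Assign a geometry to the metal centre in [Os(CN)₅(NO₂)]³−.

octahedral

Each cyanide is −1; each nitro (N-bound nitrite) is −1; balancing the −3 overall charge requires Os(III).
Os sits in group 8, so the d-electron count is 8 − 3 = 5.
With 6 monodentate ligands the coordination number is 6.
Six donors around a single metal centre give an octahedral coordination sphere.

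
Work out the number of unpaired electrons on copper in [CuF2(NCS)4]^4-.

1 unpaired electron

Summing ligand charges against the −4 overall charge gives an oxidation state of +2 for copper.
Group 11 minus oxidation state 2 gives a d⁹ configuration.
In an octahedral field the d⁹ configuration is t₂g⁶e_g³ (only one arrangement possible), giving 1 unpaired electron.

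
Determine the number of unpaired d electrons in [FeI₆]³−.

Ligand charges: each iodide is −1. With an overall charge of −3 the iron centre must be in the +3 oxidation state.
Fe sits in group 8, so the d-electron count is 8 − 3 = 5.
The spin state decides the count: Iodide is a weak-field ligand for a first-row metal, so the complex is high-spin.
An octahedral high-spin d⁵ ion is t₂g³e_g², giving 5 unpaired electrons.

5 unpaired electrons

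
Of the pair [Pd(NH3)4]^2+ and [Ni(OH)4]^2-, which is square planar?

[Pd(NH3)4]^2+

For [Pd(NH3)4]^2+: Ligand charges: ammonia is neutral. With an overall charge of +2 the palladium centre must be in the +2 oxidation state. Palladium is a group-10 element; Pd(II) is therefore d⁸. A 4d d⁸ ion has a large crystal-field splitting; square planar leaves the high-energy d_{x²−y²} orbital empty and maximises CFSE. → square planar.
For [Ni(OH)4]^2-: Ligand charges: each hydroxide is −1. With an overall charge of −2 the nickel centre must be in the +2 oxidation state. Nickel is a group-10 element; Ni(II) is therefore d⁸. Hydroxide is a weak-field ligand. With weak-field ligands the CFSE gain from square planar is small, so a 3d d⁸ ion takes the sterically preferred tetrahedral geometry. → tetrahedral.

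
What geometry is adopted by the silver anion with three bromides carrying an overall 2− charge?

trigonal planar

Ligand charges: each bromide is −1. With an overall charge of −2 the silver centre must be in the +1 oxidation state.
Silver is a group-11 element; Ag(I) is therefore d¹⁰.
Coordination number: 3.
Three ligands around a d¹⁰ centre minimise repulsion in a trigonal-planar arrangement.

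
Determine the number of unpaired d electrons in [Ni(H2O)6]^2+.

Ligand charges: water is neutral. With an overall charge of +2 the nickel centre must be in the +2 oxidation state.
Ni sits in group 10, so the d-electron count is 10 − 2 = 8.
In an octahedral field the d⁸ configuration is t₂g⁶e_g² (only one arrangement possible), giving 2 unpaired electrons.

2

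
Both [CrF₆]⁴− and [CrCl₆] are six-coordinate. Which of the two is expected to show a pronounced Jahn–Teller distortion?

[CrF₆]⁴−

[CrF₆]⁴−: Summing ligand charges against the −4 overall charge gives an oxidation state of +2 for chromium. Chromium is a group-6 element; Cr(II) is therefore d⁴. Fluoride is a weak-field ligand for a first-row metal, so the complex is high-spin. The t₂g³e_g¹ (high-spin) configuration has an unevenly filled e_g set; the Jahn–Teller theorem predicts a tetragonal distortion (typically axial elongation) to lift the degeneracy.
[CrCl₆]: Each chloride is −1; balancing the 0 overall charge requires Cr(VI). Chromium is a group-6 element; Cr(VI) is therefore d⁰. The d⁰ configuration leaves the e_g set evenly filled (or empty) — no strong Jahn–Teller driving force.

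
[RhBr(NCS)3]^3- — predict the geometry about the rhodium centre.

Each bromide is −1; each isothiocyanate is −1; balancing the −3 overall charge requires Rh(I).
Group 9 minus oxidation state 1 gives a d⁸ configuration.
Coordination number: 4.
A 4d d⁸ ion has a large crystal-field splitting; square planar leaves the high-energy d_{x²−y²} orbital empty and maximises CFSE.

square planar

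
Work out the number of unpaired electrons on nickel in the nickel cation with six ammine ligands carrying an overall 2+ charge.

Summing ligand charges against the +2 overall charge gives an oxidation state of +2 for nickel.
Nickel is a group-10 element; Ni(II) is therefore d⁸.
In an octahedral field the d⁸ configuration is t₂g⁶e_g² (only one arrangement possible), giving 2 unpaired electrons.

2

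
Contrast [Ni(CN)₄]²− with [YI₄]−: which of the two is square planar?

For [Ni(CN)₄]²−: Each cyanide is −1; balancing the −2 overall charge requires Ni(II). Ni sits in group 10, so the d-electron count is 10 − 2 = 8. Cyanide is a strong-field ligand (high in the spectrochemical series). A 3d d⁸ ion with strong-field ligands gains enough CFSE to favour square planar over tetrahedral. → square planar.
For [YI₄]−: Ligand charges: each iodide is −1. With an overall charge of −1 the yttrium centre must be in the +3 oxidation state. Group 3 minus oxidation state 3 gives a d⁰ configuration. A d⁰ ion has no crystal-field stabilisation preference between square planar and tetrahedral, so four ligands adopt the sterically favoured tetrahedral geometry. → tetrahedral.

[Ni(CN)₄]²−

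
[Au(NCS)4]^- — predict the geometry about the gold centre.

Summing ligand charges against the −1 overall charge gives an oxidation state of +3 for gold.
Gold is a group-11 element; Au(III) is therefore d⁸.
Coordination number: 4.
A 5d d⁸ ion has a large crystal-field splitting; square planar leaves the high-energy d_{x²−y²} orbital empty and maximises CFSE.

square planar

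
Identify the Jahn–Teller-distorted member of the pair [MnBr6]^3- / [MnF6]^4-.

[MnBr6]^3-: Summing ligand charges against the −3 overall charge gives an oxidation state of +3 for manganese. Mn sits in group 7, so the d-electron count is 7 − 3 = 4. Bromide is a weak-field ligand for a first-row metal, so the complex is high-spin. The t₂g³e_g¹ (high-spin) configuration has an unevenly filled e_g set; the Jahn–Teller theorem predicts a tetragonal distortion (typically axial elongation) to lift the degeneracy.
[MnF6]^4-: Each fluoride is −1; balancing the −4 overall charge requires Mn(II). Mn sits in group 7, so the d-electron count is 7 − 2 = 5. Fluoride is a weak-field ligand for a first-row metal, so the complex is high-spin. The d⁵ configuration leaves the e_g set evenly filled (or empty) — no strong Jahn–Teller driving force.

[MnBr6]^3-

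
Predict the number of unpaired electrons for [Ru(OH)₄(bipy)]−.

Ligand charges: each hydroxide is −1; 2,2′-bipyridine is neutral. With an overall charge of −1 the ruthenium centre must be in the +3 oxidation state.
Group 8 minus oxidation state 3 gives a d⁵ configuration.
Counting donor atoms: 4×hydroxide (monodentate) → 4 donors; 1×2,2′-bipyridine (bidentate) → 2 donors. Coordination number = 6.
The spin state decides the count: a 4d ion has a large Δₒ and is invariably low-spin.
An octahedral low-spin d⁵ ion is t₂g⁵e_g⁰, giving 1 unpaired electron.

1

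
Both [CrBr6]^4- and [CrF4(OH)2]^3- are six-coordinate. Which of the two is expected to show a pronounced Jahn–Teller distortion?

[CrBr6]^4-

[CrBr6]^4-: Each bromide is −1; balancing the −4 overall charge requires Cr(II). Chromium is a group-6 element; Cr(II) is therefore d⁴. Bromide is a weak-field ligand for a first-row metal, so the complex is high-spin. The t₂g³e_g¹ (high-spin) configuration has an unevenly filled e_g set; the Jahn–Teller theorem predicts a tetragonal distortion (typically axial elongation) to lift the degeneracy.
[CrF4(OH)2]^3-: Each fluoride is −1; each hydroxide is −1; balancing the −3 overall charge requires Cr(III). Cr sits in group 6, so the d-electron count is 6 − 3 = 3. The d³ configuration leaves the e_g set evenly filled (or empty) — no strong Jahn–Teller driving force.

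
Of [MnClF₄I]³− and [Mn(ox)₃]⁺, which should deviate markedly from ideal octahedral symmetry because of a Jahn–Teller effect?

[MnClF₄I]³−: Each chloride is −1; each fluoride is −1; each iodide is −1; balancing the −3 overall charge requires Mn(III). Manganese is a group-7 element; Mn(III) is therefore d⁴. Chloride, fluoride, and iodide are weak-field ligands for a first-row metal, so the complex is high-spin. The t₂g³e_g¹ (high-spin) configuration has an unevenly filled e_g set; the Jahn–Teller theorem predicts a tetragonal distortion (typically axial elongation) to lift the degeneracy.
[Mn(ox)₃]⁺: Each oxalate is −2; balancing the +1 overall charge requires Mn(VII). Mn sits in group 7, so the d-electron count is 7 − 7 = 0. The d⁰ configuration leaves the e_g set evenly filled (or empty) — no strong Jahn–Teller driving force.

[MnClF₄I]³−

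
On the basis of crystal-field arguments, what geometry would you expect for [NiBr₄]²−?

tetrahedral

Ligand charges: each bromide is −1. With an overall charge of −2 the nickel centre must be in the +2 oxidation state.
Ni sits in group 10, so the d-electron count is 10 − 2 = 8.
With 4 monodentate ligands the coordination number is 4.
Bromide is a weak-field ligand.
With weak-field ligands the CFSE gain from square planar is small, so a 3d d⁸ ion takes the sterically preferred tetrahedral geometry.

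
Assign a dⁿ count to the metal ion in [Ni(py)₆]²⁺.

d8

Summing ligand charges against the +2 overall charge gives an oxidation state of +2 for nickel.
Group 10 minus oxidation state 2 gives a d⁸ configuration.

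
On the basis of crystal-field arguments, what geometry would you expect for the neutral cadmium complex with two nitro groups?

Ligand charges: each nitro (N-bound nitrite) is −1. With an overall charge of 0 the cadmium centre must be in the +2 oxidation state.
Group 12 minus oxidation state 2 gives a d¹⁰ configuration.
With 2 monodentate ligands the coordination number is 2.
A d¹⁰ ion with only two ligands adopts a linear arrangement (sp hybridisation; no CFSE preference).

linear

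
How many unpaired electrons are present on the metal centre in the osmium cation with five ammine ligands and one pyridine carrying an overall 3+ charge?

1

Summing ligand charges against the +3 overall charge gives an oxidation state of +3 for osmium.
Osmium is a group-8 element; Os(III) is therefore d⁵.
The spin state decides the count: a 5d ion has a large Δₒ and is invariably low-spin.
An octahedral low-spin d⁵ ion is t₂g⁵e_g⁰, giving 1 unpaired electron.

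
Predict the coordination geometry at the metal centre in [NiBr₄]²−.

tetrahedral

Each bromide is −1; balancing the −2 overall charge requires Ni(II).
Nickel is a group-10 element; Ni(II) is therefore d⁸.
With 4 monodentate ligands the coordination number is 4.
Bromide is a weak-field ligand.
With weak-field ligands the CFSE gain from square planar is small, so a 3d d⁸ ion takes the sterically preferred tetrahedral geometry.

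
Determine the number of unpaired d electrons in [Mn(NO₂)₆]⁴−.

Ligand charges: each nitro (N-bound nitrite) is −1. With an overall charge of −4 the manganese centre must be in the +2 oxidation state.
Group 7 minus oxidation state 2 gives a d⁵ configuration.
The spin state decides the count: Nitro (N-bound nitrite) is a strong-field ligand (high in the spectrochemical series) for a first-row metal, so the complex is low-spin.
An octahedral low-spin d⁵ ion is t₂g⁵e_g⁰, giving 1 unpaired electron.

1 unpaired electron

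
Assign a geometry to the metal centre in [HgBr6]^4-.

Summing ligand charges against the −4 overall charge gives an oxidation state of +2 for mercury.
Hg sits in group 12, so the d-electron count is 12 − 2 = 10.
With 6 monodentate ligands the coordination number is 6.
Six donors around a single metal centre give an octahedral coordination sphere.

octahedral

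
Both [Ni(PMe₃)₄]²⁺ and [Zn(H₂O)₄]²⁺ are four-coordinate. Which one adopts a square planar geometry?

[Ni(PMe₃)₄]²⁺

For [Ni(PMe₃)₄]²⁺: Trimethylphosphine is neutral; balancing the +2 overall charge requires Ni(II). Ni sits in group 10, so the d-electron count is 10 − 2 = 8. Trimethylphosphine is a strong-field ligand (high in the spectrochemical series). A 3d d⁸ ion with strong-field ligands gains enough CFSE to favour square planar over tetrahedral. → square planar.
For [Zn(H₂O)₄]²⁺: Summing ligand charges against the +2 overall charge gives an oxidation state of +2 for zinc. Zn sits in group 12, so the d-electron count is 12 − 2 = 10. A d¹⁰ ion has no crystal-field stabilisation preference between square planar and tetrahedral, so four ligands adopt the sterically favoured tetrahedral geometry. → tetrahedral.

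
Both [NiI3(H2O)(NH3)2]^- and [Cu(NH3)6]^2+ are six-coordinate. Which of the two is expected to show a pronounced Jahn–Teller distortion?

[NiI3(H2O)(NH3)2]^-: Each iodide is −1; water is neutral; ammonia is neutral; balancing the −1 overall charge requires Ni(II). Nickel is a group-10 element; Ni(II) is therefore d⁸. The d⁸ configuration leaves the e_g set evenly filled (or empty) — no strong Jahn–Teller driving force.
[Cu(NH3)6]^2+: Summing ligand charges against the +2 overall charge gives an oxidation state of +2 for copper. Copper is a group-11 element; Cu(II) is therefore d⁹. The t₂g⁶e_g³ configuration has an unevenly filled e_g set; the Jahn–Teller theorem predicts a tetragonal distortion (typically axial elongation) to lift the degeneracy.

[Cu(NH3)6]^2+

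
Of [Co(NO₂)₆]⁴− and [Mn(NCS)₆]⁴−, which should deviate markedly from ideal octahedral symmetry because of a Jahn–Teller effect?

[Co(NO₂)₆]⁴−: Summing ligand charges against the −4 overall charge gives an oxidation state of +2 for cobalt. Cobalt is a group-9 element; Co(II) is therefore d⁷. Nitro (N-bound nitrite) is a strong-field ligand (high in the spectrochemical series) for a first-row metal, so the complex is low-spin. The t₂g⁶e_g¹ (low-spin) configuration has an unevenly filled e_g set; the Jahn–Teller theorem predicts a tetragonal distortion (typically axial elongation) to lift the degeneracy.
[Mn(NCS)₆]⁴−: Summing ligand charges against the −4 overall charge gives an oxidation state of +2 for manganese. Mn sits in group 7, so the d-electron count is 7 − 2 = 5. Isothiocyanate is a weak-field ligand for a first-row metal, so the complex is high-spin. The d⁵ configuration leaves the e_g set evenly filled (or empty) — no strong Jahn–Teller driving force.

[Co(NO₂)₆]⁴−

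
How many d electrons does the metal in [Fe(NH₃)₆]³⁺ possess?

d⁵

Summing ligand charges against the +3 overall charge gives an oxidation state of +3 for iron.
Iron is a group-8 element; Fe(III) is therefore d⁵.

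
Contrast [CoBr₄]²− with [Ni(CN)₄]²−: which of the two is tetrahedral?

[CoBr₄]²−

For [CoBr₄]²−: Ligand charges: each bromide is −1. With an overall charge of −2 the cobalt centre must be in the +2 oxidation state. Cobalt is a group-9 element; Co(II) is therefore d⁷. For a high-spin 3d d⁷ ion with weak-field ligands the small Δₜ gives little square-planar CFSE advantage, so four ligands adopt the sterically favoured tetrahedral geometry. → tetrahedral.
For [Ni(CN)₄]²−: Each cyanide is −1; balancing the −2 overall charge requires Ni(II). Group 10 minus oxidation state 2 gives a d⁸ configuration. Cyanide is a strong-field ligand (high in the spectrochemical series). A 3d d⁸ ion with strong-field ligands gains enough CFSE to favour square planar over tetrahedral. → square planar.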